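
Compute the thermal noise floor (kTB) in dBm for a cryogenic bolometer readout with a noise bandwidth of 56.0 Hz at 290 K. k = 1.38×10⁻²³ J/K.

P_n = kTB = 1.38×10⁻²³ × 290 × 5.60×10¹ = 2.24×10⁻¹⁹ W
In dBm: 10 log₁₀(2.24×10⁻¹⁹ / 10⁻³) = −156.5 dBm

−156.5 dBm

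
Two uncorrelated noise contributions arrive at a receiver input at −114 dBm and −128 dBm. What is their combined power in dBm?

Convert to linear, add, convert back:
P₁ = 3.98×10⁻¹⁵ W, P₂ = 1.58×10⁻¹⁶ W
P_tot = 4.14×10⁻¹⁵ W → 10 log₁₀(P_tot / 10⁻³) = −113.8 dBm

−113.8 dBm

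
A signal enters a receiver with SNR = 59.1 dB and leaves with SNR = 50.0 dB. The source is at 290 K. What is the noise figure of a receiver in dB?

NF (dB) = SNR_in(dB) − SNR_out(dB) when the source is at T₀
NF = 59.1 − 50.0 = 9.1 dB

9.1 dB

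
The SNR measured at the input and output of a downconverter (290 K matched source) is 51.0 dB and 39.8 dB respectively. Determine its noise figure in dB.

11.2 dB

NF (dB) = SNR_in(dB) − SNR_out(dB) when the source is at T₀
NF = 51.0 − 39.8 = 11.2 dB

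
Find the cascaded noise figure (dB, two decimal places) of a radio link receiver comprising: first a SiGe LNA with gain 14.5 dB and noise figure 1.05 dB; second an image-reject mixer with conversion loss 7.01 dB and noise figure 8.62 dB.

1.75 dB

Convert to linear (a loss of L dB is a gain of −L dB): F_i = 10^(NF_i/10), G_i = 10^(G_i,dB/10)
  Stage 1: F_1 = 10^(1.05/10) = 1.274, G_1 = 10^(14.5/10) = 28.18
  Stage 2: F_2 = 10^(8.62/10) = 7.278, G_2 = 10^(−7.01/10) = 0.1991
Friis cascade:
  F = 1.274 + (7.278 − 1)/28.18 = 1.496
NF = 10 log₁₀(1.496) = 1.75 dB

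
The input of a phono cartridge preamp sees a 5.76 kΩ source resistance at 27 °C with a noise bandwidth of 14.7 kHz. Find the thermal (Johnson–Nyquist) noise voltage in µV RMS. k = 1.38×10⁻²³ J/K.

1.18 µV

T = 27 °C + 273.15 = 300.15 K
V_n = √(4kTRB)
4kTRB = 4 × 1.38×10⁻²³ × 300.15 × 5.76×10³ × 1.47×10⁴ = 1.40×10⁻¹² V²
V_n = √(1.40×10⁻¹²) = 1.18×10⁻⁶ V = 1.18 µV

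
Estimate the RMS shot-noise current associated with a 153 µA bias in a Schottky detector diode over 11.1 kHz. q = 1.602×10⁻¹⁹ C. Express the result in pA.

I_n = √(2qI·B)
2qI·B = 2 × 1.602×10⁻¹⁹ × 1.53×10⁻⁴ × 1.11×10⁴ = 5.44×10⁻¹⁹ A²
I_n = √(5.44×10⁻¹⁹) = 7.38×10⁻¹⁰ A = 738 pA

738 pA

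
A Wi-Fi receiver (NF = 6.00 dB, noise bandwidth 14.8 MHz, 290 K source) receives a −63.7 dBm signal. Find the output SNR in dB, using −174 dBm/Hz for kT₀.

Noise floor: N = −174 + 10 log₁₀(B) + NF
10 log₁₀(1.48×10⁷) = 71.7 dB
N = −174 + 71.7 + 6.00 = −96.30 dBm
SNR = P_sig − N = −63.7 − (−96.30) = 32.60 dB → 32.6 dB

32.6 dB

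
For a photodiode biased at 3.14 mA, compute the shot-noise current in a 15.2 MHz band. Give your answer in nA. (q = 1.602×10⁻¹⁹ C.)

I_n = √(2qI·B)
2qI·B = 2 × 1.602×10⁻¹⁹ × 3.14×10⁻³ × 1.52×10⁷ = 1.53×10⁻¹⁴ A²
I_n = √(1.53×10⁻¹⁴) = 1.24×10⁻⁷ A = 124 nA

124 nA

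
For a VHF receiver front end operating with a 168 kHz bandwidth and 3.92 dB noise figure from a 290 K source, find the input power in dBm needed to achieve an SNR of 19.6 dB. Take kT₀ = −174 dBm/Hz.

−98.2 dBm

Sensitivity = −174 + 10 log₁₀(B) + NF + SNR_min
= −174 + 52.25 + 3.92 + 19.6
= −98.23 dBm → −98.2 dBm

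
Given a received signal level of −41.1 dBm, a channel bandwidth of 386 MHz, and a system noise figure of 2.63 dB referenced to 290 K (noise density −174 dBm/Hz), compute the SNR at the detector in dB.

44.4 dB

Noise floor: N = −174 + 10 log₁₀(B) + NF
10 log₁₀(3.86×10⁸) = 85.87 dB
N = −174 + 85.87 + 2.63 = −85.50 dBm
SNR = P_sig − N = −41.1 − (−85.50) = 44.40 dB → 44.4 dB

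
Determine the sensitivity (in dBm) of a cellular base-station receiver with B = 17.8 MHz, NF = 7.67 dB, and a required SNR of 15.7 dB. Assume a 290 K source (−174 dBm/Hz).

Sensitivity = −174 + 10 log₁₀(B) + NF + SNR_min
= −174 + 72.5 + 7.67 + 15.7
= −78.13 dBm → −78.1 dBm

−78.1 dBm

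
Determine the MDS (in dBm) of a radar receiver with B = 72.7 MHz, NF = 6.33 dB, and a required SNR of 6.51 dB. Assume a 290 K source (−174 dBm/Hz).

−82.5 dBm

Sensitivity = −174 + 10 log₁₀(B) + NF + SNR_min
= −174 + 78.62 + 6.33 + 6.51
= −82.54 dBm → −82.5 dBm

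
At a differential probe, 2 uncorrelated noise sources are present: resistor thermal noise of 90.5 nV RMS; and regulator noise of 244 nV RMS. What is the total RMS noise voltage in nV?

260 nV

Uncorrelated sources add in power (mean-square): V_tot = √(ΣV_i²)
V_tot = √[(9.05×10⁻⁸)² + (2.44×10⁻⁷)²] = 2.60×10⁻⁷ V = 260 nV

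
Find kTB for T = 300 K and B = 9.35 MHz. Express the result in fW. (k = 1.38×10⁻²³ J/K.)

38.7 fW

P_n = kTB = 1.38×10⁻²³ × 300 × 9.35×10⁶ = 3.87×10⁻¹⁴ W = 38.7 fW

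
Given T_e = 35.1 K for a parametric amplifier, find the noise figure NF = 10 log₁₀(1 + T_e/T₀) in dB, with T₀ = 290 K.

0.496 dB

F = 1 + T_e/T₀ = 1 + 35.1/290 = 1.12103
NF = 10 log₁₀(1.12103) = 0.496 dB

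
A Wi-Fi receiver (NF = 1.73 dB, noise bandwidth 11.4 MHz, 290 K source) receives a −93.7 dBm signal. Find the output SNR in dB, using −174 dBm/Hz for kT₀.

Noise floor: N = −174 + 10 log₁₀(B) + NF
10 log₁₀(1.14×10⁷) = 70.57 dB
N = −174 + 70.57 + 1.73 = −101.70 dBm
SNR = P_sig − N = −93.7 − (−101.70) = 8.00 dB → 8.0 dB

8.0 dB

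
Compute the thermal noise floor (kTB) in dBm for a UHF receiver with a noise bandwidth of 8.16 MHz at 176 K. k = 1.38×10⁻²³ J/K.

P_n = kTB = 1.38×10⁻²³ × 176 × 8.16×10⁶ = 1.98×10⁻¹⁴ W
In dBm: 10 log₁₀(1.98×10⁻¹⁴ / 10⁻³) = −107.0 dBm

−107.0 dBm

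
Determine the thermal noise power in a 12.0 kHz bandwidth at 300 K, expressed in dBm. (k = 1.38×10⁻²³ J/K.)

−133.0 dBm

P_n = kTB = 1.38×10⁻²³ × 300 × 1.20×10⁴ = 4.97×10⁻¹⁷ W
In dBm: 10 log₁₀(4.97×10⁻¹⁷ / 10⁻³) = −133.0 dBm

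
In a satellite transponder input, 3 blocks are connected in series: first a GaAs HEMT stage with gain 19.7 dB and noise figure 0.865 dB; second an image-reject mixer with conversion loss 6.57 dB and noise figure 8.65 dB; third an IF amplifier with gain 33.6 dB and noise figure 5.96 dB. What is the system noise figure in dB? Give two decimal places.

Convert to linear (a loss of L dB is a gain of −L dB): F_i = 10^(NF_i/10), G_i = 10^(G_i,dB/10)
  Stage 1: F_1 = 10^(0.865/10) = 1.220, G_1 = 10^(19.7/10) = 93.33
  Stage 2: F_2 = 10^(8.65/10) = 7.328, G_2 = 10^(−6.57/10) = 0.2203
  Stage 3: F_3 = 10^(5.96/10) = 3.945, G_3 = 10^(33.6/10) = 2291
Friis cascade:
  F = 1.220 + (7.328 − 1)/93.33 + (3.945 − 1)/20.56 = 1.431
NF = 10 log₁₀(1.431) = 1.56 dB

1.56 dB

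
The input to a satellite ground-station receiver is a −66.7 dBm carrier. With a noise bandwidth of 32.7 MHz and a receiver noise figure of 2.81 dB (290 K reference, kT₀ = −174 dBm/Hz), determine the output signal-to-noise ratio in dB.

Noise floor: N = −174 + 10 log₁₀(B) + NF
10 log₁₀(3.27×10⁷) = 75.15 dB
N = −174 + 75.15 + 2.81 = −96.04 dBm
SNR = P_sig − N = −66.7 − (−96.04) = 29.34 dB → 29.3 dB

29.3 dB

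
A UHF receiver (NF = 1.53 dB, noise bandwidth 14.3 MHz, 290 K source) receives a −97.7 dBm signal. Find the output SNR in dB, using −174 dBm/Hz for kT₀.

3.2 dB

Noise floor: N = −174 + 10 log₁₀(B) + NF
10 log₁₀(1.43×10⁷) = 71.55 dB
N = −174 + 71.55 + 1.53 = −100.92 dBm
SNR = P_sig − N = −97.7 − (−100.92) = 3.22 dB → 3.2 dB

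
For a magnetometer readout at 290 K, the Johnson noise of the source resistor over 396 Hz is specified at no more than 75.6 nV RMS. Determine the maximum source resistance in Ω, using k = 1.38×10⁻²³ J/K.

Johnson–Nyquist: V_n = √(4kTRB) ⇒ R = V_n² / (4kTB)
4kTB = 4 × 1.38×10⁻²³ × 290 × 3.96×10² = 6.34×10⁻¹⁸
R = (7.56×10⁻⁸)² / 6.34×10⁻¹⁸ = 9.02×10² Ω = 902 Ω

902 Ω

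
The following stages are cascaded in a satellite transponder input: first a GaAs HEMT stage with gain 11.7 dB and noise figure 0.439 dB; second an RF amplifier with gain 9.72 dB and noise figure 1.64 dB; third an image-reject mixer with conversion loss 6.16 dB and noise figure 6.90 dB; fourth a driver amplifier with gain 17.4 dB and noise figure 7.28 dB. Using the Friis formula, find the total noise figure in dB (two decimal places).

Convert to linear (a loss of L dB is a gain of −L dB): F_i = 10^(NF_i/10), G_i = 10^(G_i,dB/10)
  Stage 1: F_1 = 10^(0.439/10) = 1.106, G_1 = 10^(11.7/10) = 14.79
  Stage 2: F_2 = 10^(1.64/10) = 1.459, G_2 = 10^(9.72/10) = 9.376
  Stage 3: F_3 = 10^(6.90/10) = 4.898, G_3 = 10^(−6.16/10) = 0.2421
  Stage 4: F_4 = 10^(7.28/10) = 5.346, G_4 = 10^(17.4/10) = 54.95
Friis cascade:
  F = 1.106 + (1.459 − 1)/14.79 + (4.898 − 1)/138.7 + (5.346 − 1)/33.57 = 1.295
NF = 10 log₁₀(1.295) = 1.12 dB

1.12 dB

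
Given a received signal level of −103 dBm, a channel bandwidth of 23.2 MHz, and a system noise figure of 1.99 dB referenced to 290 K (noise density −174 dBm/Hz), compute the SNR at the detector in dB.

Noise floor: N = −174 + 10 log₁₀(B) + NF
10 log₁₀(2.32×10⁷) = 73.65 dB
N = −174 + 73.65 + 1.99 = −98.36 dBm
SNR = P_sig − N = −103 − (−98.36) = −4.64 dB → −4.6 dB

−4.6 dB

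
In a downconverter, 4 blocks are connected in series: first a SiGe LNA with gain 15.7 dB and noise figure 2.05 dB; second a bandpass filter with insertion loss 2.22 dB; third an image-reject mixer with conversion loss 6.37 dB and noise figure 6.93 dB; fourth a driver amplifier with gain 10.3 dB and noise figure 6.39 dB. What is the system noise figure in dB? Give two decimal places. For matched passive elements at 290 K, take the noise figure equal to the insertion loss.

Convert to linear (a loss of L dB is a gain of −L dB): F_i = 10^(NF_i/10), G_i = 10^(G_i,dB/10)
  Stage 1: F_1 = 10^(2.05/10) = 1.603, G_1 = 10^(15.7/10) = 37.15
  Stage 2: F_2 = 10^(2.22/10) = 1.667, G_2 = 10^(−2.22/10) = 0.5998
  Stage 3: F_3 = 10^(6.93/10) = 4.932, G_3 = 10^(−6.37/10) = 0.2307
  Stage 4: F_4 = 10^(6.39/10) = 4.355, G_4 = 10^(10.3/10) = 10.72
Friis cascade:
  F = 1.603 + (1.667 − 1)/37.15 + (4.932 − 1)/22.28 + (4.355 − 1)/5.140 = 2.450
NF = 10 log₁₀(2.450) = 3.89 dB

3.89 dB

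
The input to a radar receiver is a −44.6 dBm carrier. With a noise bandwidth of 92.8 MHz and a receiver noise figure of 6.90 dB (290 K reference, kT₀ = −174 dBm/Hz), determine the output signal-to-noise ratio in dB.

42.8 dB

Noise floor: N = −174 + 10 log₁₀(B) + NF
10 log₁₀(9.28×10⁷) = 79.68 dB
N = −174 + 79.68 + 6.90 = −87.42 dBm
SNR = P_sig − N = −44.6 − (−87.42) = 42.82 dB → 42.8 dB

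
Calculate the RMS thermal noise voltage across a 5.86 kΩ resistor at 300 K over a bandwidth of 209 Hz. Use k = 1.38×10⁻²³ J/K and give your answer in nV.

V_n = √(4kTRB)
4kTRB = 4 × 1.38×10⁻²³ × 300 × 5.86×10³ × 2.09×10² = 2.03×10⁻¹⁴ V²
V_n = √(2.03×10⁻¹⁴) = 1.42×10⁻⁷ V = 142 nV

142 nV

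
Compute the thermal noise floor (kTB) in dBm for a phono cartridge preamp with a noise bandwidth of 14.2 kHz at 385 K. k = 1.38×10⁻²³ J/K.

P_n = kTB = 1.38×10⁻²³ × 385 × 1.42×10⁴ = 7.54×10⁻¹⁷ W
In dBm: 10 log₁₀(7.54×10⁻¹⁷ / 10⁻³) = −131.2 dBm

−131.2 dBm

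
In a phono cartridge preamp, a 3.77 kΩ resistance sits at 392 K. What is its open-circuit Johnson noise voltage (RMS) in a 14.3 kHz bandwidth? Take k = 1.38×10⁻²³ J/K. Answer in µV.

V_n = √(4kTRB)
4kTRB = 4 × 1.38×10⁻²³ × 392 × 3.77×10³ × 1.43×10⁴ = 1.17×10⁻¹² V²
V_n = √(1.17×10⁻¹²) = 1.08×10⁻⁶ V = 1.08 µV

1.08 µV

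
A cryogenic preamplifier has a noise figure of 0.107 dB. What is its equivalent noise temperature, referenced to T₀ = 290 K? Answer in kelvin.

F = 10^(0.107/10) = 1.02494
T_e = (F − 1)·T₀ = (1.02494 − 1) × 290 = 7.23 K

7.23 K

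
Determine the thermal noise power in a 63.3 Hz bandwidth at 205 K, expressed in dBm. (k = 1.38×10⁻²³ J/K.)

−157.5 dBm

P_n = kTB = 1.38×10⁻²³ × 205 × 6.33×10¹ = 1.79×10⁻¹⁹ W
In dBm: 10 log₁₀(1.79×10⁻¹⁹ / 10⁻³) = −157.5 dBm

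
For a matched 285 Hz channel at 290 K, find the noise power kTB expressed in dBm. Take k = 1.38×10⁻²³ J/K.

P_n = kTB = 1.38×10⁻²³ × 290 × 2.85×10² = 1.14×10⁻¹⁸ W
In dBm: 10 log₁₀(1.14×10⁻¹⁸ / 10⁻³) = −149.4 dBm

−149.4 dBm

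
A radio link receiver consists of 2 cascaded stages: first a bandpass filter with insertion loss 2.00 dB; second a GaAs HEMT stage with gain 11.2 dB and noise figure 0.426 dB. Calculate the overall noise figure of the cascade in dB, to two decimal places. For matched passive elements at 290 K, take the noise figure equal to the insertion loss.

2.43 dB

Convert to linear (a loss of L dB is a gain of −L dB): F_i = 10^(NF_i/10), G_i = 10^(G_i,dB/10)
  Stage 1: F_1 = 10^(2.00/10) = 1.585, G_1 = 10^(−2.00/10) = 0.6310
  Stage 2: F_2 = 10^(0.426/10) = 1.103, G_2 = 10^(11.2/10) = 13.18
Friis cascade:
  F = 1.585 + (1.103 − 1)/0.6310 = 1.748
NF = 10 log₁₀(1.748) = 2.43 dB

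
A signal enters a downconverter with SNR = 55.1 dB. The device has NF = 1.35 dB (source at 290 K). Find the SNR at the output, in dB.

53.75 dB

By definition F = SNR_in/SNR_out, so in dB: SNR_out = SNR_in − NF
SNR_out = 55.1 − 1.35 = 53.75 dB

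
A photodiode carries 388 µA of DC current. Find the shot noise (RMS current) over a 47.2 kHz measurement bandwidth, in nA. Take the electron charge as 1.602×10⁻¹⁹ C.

2.42 nA

I_n = √(2qI·B)
2qI·B = 2 × 1.602×10⁻¹⁹ × 3.88×10⁻⁴ × 4.72×10⁴ = 5.87×10⁻¹⁸ A²
I_n = √(5.87×10⁻¹⁸) = 2.42×10⁻⁹ A = 2.42 nA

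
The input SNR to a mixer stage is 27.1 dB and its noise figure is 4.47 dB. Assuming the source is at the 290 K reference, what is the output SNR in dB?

22.63 dB

By definition F = SNR_in/SNR_out, so in dB: SNR_out = SNR_in − NF
SNR_out = 27.1 − 4.47 = 22.63 dB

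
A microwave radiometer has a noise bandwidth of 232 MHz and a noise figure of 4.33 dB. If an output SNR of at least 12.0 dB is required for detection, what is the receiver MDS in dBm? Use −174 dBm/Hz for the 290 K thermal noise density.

Sensitivity = −174 + 10 log₁₀(B) + NF + SNR_min
= −174 + 83.65 + 4.33 + 12.0
= −74.02 dBm → −74.0 dBm

−74.0 dBm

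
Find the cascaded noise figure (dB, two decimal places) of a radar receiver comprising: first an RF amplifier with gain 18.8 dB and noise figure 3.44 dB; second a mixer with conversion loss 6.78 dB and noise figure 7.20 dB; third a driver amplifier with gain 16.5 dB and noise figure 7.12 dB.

4.02 dB

Convert to linear (a loss of L dB is a gain of −L dB): F_i = 10^(NF_i/10), G_i = 10^(G_i,dB/10)
  Stage 1: F_1 = 10^(3.44/10) = 2.208, G_1 = 10^(18.8/10) = 75.86
  Stage 2: F_2 = 10^(7.20/10) = 5.248, G_2 = 10^(−6.78/10) = 0.2099
  Stage 3: F_3 = 10^(7.12/10) = 5.152, G_3 = 10^(16.5/10) = 44.67
Friis cascade:
  F = 2.208 + (5.248 − 1)/75.86 + (5.152 − 1)/15.92 = 2.525
NF = 10 log₁₀(2.525) = 4.02 dB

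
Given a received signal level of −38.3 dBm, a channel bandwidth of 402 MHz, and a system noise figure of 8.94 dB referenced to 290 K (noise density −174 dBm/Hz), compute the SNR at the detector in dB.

Noise floor: N = −174 + 10 log₁₀(B) + NF
10 log₁₀(4.02×10⁸) = 86.04 dB
N = −174 + 86.04 + 8.94 = −79.02 dBm
SNR = P_sig − N = −38.3 − (−79.02) = 40.72 dB → 40.7 dB

40.7 dB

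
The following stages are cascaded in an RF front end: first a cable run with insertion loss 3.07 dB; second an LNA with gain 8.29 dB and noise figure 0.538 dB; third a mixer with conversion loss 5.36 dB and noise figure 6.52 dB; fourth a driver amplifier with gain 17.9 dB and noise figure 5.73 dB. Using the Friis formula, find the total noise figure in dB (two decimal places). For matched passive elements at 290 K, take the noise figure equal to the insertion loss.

7.91 dB

Convert to linear (a loss of L dB is a gain of −L dB): F_i = 10^(NF_i/10), G_i = 10^(G_i,dB/10)
  Stage 1: F_1 = 10^(3.07/10) = 2.028, G_1 = 10^(−3.07/10) = 0.4932
  Stage 2: F_2 = 10^(0.538/10) = 1.132, G_2 = 10^(8.29/10) = 6.745
  Stage 3: F_3 = 10^(6.52/10) = 4.487, G_3 = 10^(−5.36/10) = 0.2911
  Stage 4: F_4 = 10^(5.73/10) = 3.741, G_4 = 10^(17.9/10) = 61.66
Friis cascade:
  F = 2.028 + (1.132 − 1)/0.4932 + (4.487 − 1)/3.327 + (3.741 − 1)/0.9683 = 6.174
NF = 10 log₁₀(6.174) = 7.91 dB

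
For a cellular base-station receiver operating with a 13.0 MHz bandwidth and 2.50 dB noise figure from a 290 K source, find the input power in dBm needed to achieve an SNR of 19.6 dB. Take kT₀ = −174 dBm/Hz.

Sensitivity = −174 + 10 log₁₀(B) + NF + SNR_min
= −174 + 71.14 + 2.50 + 19.6
= −80.76 dBm → −80.8 dBm

−80.8 dBm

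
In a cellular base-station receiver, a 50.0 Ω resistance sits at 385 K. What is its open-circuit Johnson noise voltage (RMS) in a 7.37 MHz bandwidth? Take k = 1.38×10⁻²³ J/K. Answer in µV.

2.80 µV

V_n = √(4kTRB)
4kTRB = 4 × 1.38×10⁻²³ × 385 × 5.00×10¹ × 7.37×10⁶ = 7.83×10⁻¹² V²
V_n = √(7.83×10⁻¹²) = 2.80×10⁻⁶ V = 2.80 µV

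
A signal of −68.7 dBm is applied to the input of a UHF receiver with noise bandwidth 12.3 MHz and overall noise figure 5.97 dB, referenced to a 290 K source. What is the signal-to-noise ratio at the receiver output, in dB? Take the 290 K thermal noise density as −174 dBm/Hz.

Noise floor: N = −174 + 10 log₁₀(B) + NF
10 log₁₀(1.23×10⁷) = 70.9 dB
N = −174 + 70.9 + 5.97 = −97.13 dBm
SNR = P_sig − N = −68.7 − (−97.13) = 28.43 dB → 28.4 dB

28.4 dB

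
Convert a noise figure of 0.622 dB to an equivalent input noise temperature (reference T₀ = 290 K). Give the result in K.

44.7 K

F = 10^(0.622/10) = 1.15398
T_e = (F − 1)·T₀ = (1.15398 − 1) × 290 = 44.7 K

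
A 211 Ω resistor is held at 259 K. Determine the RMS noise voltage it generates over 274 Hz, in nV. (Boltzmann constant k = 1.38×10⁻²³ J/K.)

V_n = √(4kTRB)
4kTRB = 4 × 1.38×10⁻²³ × 259 × 2.11×10² × 2.74×10² = 8.27×10⁻¹⁶ V²
V_n = √(8.27×10⁻¹⁶) = 2.87×10⁻⁸ V = 28.7 nV

28.7 nV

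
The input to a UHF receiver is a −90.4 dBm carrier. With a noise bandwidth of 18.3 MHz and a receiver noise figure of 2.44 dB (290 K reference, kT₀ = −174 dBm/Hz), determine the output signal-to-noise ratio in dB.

8.5 dB

Noise floor: N = −174 + 10 log₁₀(B) + NF
10 log₁₀(1.83×10⁷) = 72.62 dB
N = −174 + 72.62 + 2.44 = −98.94 dBm
SNR = P_sig − N = −90.4 − (−98.94) = 8.54 dB → 8.5 dB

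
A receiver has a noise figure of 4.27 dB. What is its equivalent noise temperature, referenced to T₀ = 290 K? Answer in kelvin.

F = 10^(4.27/10) = 2.67301
T_e = (F − 1)·T₀ = (2.67301 − 1) × 290 = 485 K

485 K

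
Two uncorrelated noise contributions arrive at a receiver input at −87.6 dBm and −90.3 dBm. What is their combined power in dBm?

−85.7 dBm

Convert to linear, add, convert back:
P₁ = 1.74×10⁻¹² W, P₂ = 9.33×10⁻¹³ W
P_tot = 2.67×10⁻¹² W → 10 log₁₀(P_tot / 10⁻³) = −85.7 dBm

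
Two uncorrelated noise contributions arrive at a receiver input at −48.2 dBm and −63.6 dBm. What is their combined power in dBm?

−48.1 dBm

Convert to linear, add, convert back:
P₁ = 1.51×10⁻⁸ W, P₂ = 4.37×10⁻¹⁰ W
P_tot = 1.56×10⁻⁸ W → 10 log₁₀(P_tot / 10⁻³) = −48.1 dBm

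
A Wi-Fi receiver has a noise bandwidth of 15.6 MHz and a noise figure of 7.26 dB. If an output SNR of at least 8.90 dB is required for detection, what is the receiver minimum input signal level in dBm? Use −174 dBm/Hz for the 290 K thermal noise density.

−85.9 dBm

Sensitivity = −174 + 10 log₁₀(B) + NF + SNR_min
= −174 + 71.93 + 7.26 + 8.90
= −85.91 dBm → −85.9 dBm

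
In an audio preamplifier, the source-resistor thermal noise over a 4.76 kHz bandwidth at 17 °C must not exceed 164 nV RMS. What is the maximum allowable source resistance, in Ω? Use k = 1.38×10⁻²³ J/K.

353 Ω

T = 17 °C + 273.15 = 290.15 K
Johnson–Nyquist: V_n = √(4kTRB) ⇒ R = V_n² / (4kTB)
4kTB = 4 × 1.38×10⁻²³ × 290.15 × 4.76×10³ = 7.62×10⁻¹⁷
R = (1.64×10⁻⁷)² / 7.62×10⁻¹⁷ = 3.53×10² Ω = 353 Ω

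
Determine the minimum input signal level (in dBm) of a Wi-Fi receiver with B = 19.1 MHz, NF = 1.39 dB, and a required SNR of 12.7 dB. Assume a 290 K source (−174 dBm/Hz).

−87.1 dBm

Sensitivity = −174 + 10 log₁₀(B) + NF + SNR_min
= −174 + 72.81 + 1.39 + 12.7
= −87.10 dBm → −87.1 dBm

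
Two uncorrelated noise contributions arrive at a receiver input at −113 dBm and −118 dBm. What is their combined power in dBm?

−111.8 dBm

Convert to linear, add, convert back:
P₁ = 5.01×10⁻¹⁵ W, P₂ = 1.58×10⁻¹⁵ W
P_tot = 6.60×10⁻¹⁵ W → 10 log₁₀(P_tot / 10⁻³) = −111.8 dBm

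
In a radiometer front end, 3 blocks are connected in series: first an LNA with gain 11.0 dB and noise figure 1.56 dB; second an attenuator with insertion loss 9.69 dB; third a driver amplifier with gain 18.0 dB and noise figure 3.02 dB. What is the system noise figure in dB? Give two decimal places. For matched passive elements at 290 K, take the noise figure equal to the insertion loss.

Convert to linear (a loss of L dB is a gain of −L dB): F_i = 10^(NF_i/10), G_i = 10^(G_i,dB/10)
  Stage 1: F_1 = 10^(1.56/10) = 1.432, G_1 = 10^(11.0/10) = 12.59
  Stage 2: F_2 = 10^(9.69/10) = 9.311, G_2 = 10^(−9.69/10) = 0.1074
  Stage 3: F_3 = 10^(3.02/10) = 2.004, G_3 = 10^(18.0/10) = 63.10
Friis cascade:
  F = 1.432 + (9.311 − 1)/12.59 + (2.004 − 1)/1.352 = 2.835
NF = 10 log₁₀(2.835) = 4.53 dB

4.53 dB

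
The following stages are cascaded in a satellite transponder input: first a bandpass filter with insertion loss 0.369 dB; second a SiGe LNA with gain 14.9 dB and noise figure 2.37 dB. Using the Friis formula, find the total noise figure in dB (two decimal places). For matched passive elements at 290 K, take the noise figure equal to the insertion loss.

Convert to linear (a loss of L dB is a gain of −L dB): F_i = 10^(NF_i/10), G_i = 10^(G_i,dB/10)
  Stage 1: F_1 = 10^(0.369/10) = 1.089, G_1 = 10^(−0.369/10) = 0.9185
  Stage 2: F_2 = 10^(2.37/10) = 1.726, G_2 = 10^(14.9/10) = 30.90
Friis cascade:
  F = 1.089 + (1.726 − 1)/0.9185 = 1.879
NF = 10 log₁₀(1.879) = 2.74 dB

2.74 dB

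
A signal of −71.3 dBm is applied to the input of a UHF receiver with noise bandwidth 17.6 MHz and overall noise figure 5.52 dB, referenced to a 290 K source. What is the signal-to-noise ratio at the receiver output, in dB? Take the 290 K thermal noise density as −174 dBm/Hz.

Noise floor: N = −174 + 10 log₁₀(B) + NF
10 log₁₀(1.76×10⁷) = 72.46 dB
N = −174 + 72.46 + 5.52 = −96.02 dBm
SNR = P_sig − N = −71.3 − (−96.02) = 24.72 dB → 24.7 dB

24.7 dB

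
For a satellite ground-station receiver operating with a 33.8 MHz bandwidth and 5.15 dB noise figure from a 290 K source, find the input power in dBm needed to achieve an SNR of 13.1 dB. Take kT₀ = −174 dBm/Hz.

−80.5 dBm

Sensitivity = −174 + 10 log₁₀(B) + NF + SNR_min
= −174 + 75.29 + 5.15 + 13.1
= −80.46 dBm → −80.5 dBm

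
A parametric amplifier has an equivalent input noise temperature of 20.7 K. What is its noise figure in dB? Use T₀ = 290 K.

F = 1 + T_e/T₀ = 1 + 20.7/290 = 1.07138
NF = 10 log₁₀(1.07138) = 0.299 dB

0.299 dB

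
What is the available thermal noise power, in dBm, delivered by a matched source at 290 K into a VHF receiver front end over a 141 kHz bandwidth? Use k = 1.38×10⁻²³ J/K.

−122.5 dBm

P_n = kTB = 1.38×10⁻²³ × 290 × 1.41×10⁵ = 5.64×10⁻¹⁶ W
In dBm: 10 log₁₀(5.64×10⁻¹⁶ / 10⁻³) = −122.5 dBm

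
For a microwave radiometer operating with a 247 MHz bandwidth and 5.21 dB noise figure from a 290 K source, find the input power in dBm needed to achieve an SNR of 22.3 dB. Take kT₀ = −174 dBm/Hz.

−62.6 dBm

Sensitivity = −174 + 10 log₁₀(B) + NF + SNR_min
= −174 + 83.93 + 5.21 + 22.3
= −62.56 dBm → −62.6 dBm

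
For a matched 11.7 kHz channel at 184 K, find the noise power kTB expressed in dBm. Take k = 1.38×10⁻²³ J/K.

P_n = kTB = 1.38×10⁻²³ × 184 × 1.17×10⁴ = 2.97×10⁻¹⁷ W
In dBm: 10 log₁₀(2.97×10⁻¹⁷ / 10⁻³) = −135.3 dBm

−135.3 dBm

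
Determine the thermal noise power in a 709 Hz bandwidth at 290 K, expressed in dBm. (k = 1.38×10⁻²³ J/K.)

−145.5 dBm

P_n = kTB = 1.38×10⁻²³ × 290 × 7.09×10² = 2.84×10⁻¹⁸ W
In dBm: 10 log₁₀(2.84×10⁻¹⁸ / 10⁻³) = −145.5 dBm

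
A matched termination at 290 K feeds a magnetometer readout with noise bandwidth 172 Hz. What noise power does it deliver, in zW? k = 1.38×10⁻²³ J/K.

P_n = kTB = 1.38×10⁻²³ × 290 × 1.72×10² = 6.88×10⁻¹⁹ W = 688 zW

688 zW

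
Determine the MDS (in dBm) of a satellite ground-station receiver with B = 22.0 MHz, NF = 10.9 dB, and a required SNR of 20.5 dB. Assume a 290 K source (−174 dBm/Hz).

−69.2 dBm

Sensitivity = −174 + 10 log₁₀(B) + NF + SNR_min
= −174 + 73.42 + 10.9 + 20.5
= −69.18 dBm → −69.2 dBm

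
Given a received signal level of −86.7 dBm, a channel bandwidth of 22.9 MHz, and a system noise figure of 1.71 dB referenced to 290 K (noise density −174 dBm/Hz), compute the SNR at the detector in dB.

12.0 dB

Noise floor: N = −174 + 10 log₁₀(B) + NF
10 log₁₀(2.29×10⁷) = 73.6 dB
N = −174 + 73.6 + 1.71 = −98.69 dBm
SNR = P_sig − N = −86.7 − (−98.69) = 11.99 dB → 12.0 dB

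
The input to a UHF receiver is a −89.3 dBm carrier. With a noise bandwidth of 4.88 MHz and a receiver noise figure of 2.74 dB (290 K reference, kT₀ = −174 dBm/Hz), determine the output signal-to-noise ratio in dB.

Noise floor: N = −174 + 10 log₁₀(B) + NF
10 log₁₀(4.88×10⁶) = 66.88 dB
N = −174 + 66.88 + 2.74 = −104.38 dBm
SNR = P_sig − N = −89.3 − (−104.38) = 15.08 dB → 15.1 dB

15.1 dB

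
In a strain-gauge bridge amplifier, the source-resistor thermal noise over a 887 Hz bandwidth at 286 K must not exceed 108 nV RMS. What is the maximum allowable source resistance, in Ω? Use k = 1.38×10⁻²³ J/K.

Johnson–Nyquist: V_n = √(4kTRB) ⇒ R = V_n² / (4kTB)
4kTB = 4 × 1.38×10⁻²³ × 286 × 8.87×10² = 1.40×10⁻¹⁷
R = (1.08×10⁻⁷)² / 1.40×10⁻¹⁷ = 8.33×10² Ω = 833 Ω

833 Ω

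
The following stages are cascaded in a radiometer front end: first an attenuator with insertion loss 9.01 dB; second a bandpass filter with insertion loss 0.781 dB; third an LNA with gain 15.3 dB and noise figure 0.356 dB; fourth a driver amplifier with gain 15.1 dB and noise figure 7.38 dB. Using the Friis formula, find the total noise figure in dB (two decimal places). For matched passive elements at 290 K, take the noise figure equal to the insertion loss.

10.65 dB

Convert to linear (a loss of L dB is a gain of −L dB): F_i = 10^(NF_i/10), G_i = 10^(G_i,dB/10)
  Stage 1: F_1 = 10^(9.01/10) = 7.962, G_1 = 10^(−9.01/10) = 0.1256
  Stage 2: F_2 = 10^(0.781/10) = 1.197, G_2 = 10^(−0.781/10) = 0.8354
  Stage 3: F_3 = 10^(0.356/10) = 1.085, G_3 = 10^(15.3/10) = 33.88
  Stage 4: F_4 = 10^(7.38/10) = 5.470, G_4 = 10^(15.1/10) = 32.36
Friis cascade:
  F = 7.962 + (1.197 − 1)/0.1256 + (1.085 − 1)/0.1049 + (5.470 − 1)/3.555 = 11.60
NF = 10 log₁₀(11.60) = 10.65 dB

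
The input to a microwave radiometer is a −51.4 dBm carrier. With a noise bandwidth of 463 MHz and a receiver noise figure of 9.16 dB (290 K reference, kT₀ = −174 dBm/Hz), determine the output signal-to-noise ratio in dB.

Noise floor: N = −174 + 10 log₁₀(B) + NF
10 log₁₀(4.63×10⁸) = 86.66 dB
N = −174 + 86.66 + 9.16 = −78.18 dBm
SNR = P_sig − N = −51.4 − (−78.18) = 26.78 dB → 26.8 dB

26.8 dB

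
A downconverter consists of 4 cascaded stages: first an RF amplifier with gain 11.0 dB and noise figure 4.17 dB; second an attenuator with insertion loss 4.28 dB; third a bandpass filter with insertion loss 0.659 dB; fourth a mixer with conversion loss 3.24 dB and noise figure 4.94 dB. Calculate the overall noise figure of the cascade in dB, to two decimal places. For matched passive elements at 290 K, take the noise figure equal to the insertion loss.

Convert to linear (a loss of L dB is a gain of −L dB): F_i = 10^(NF_i/10), G_i = 10^(G_i,dB/10)
  Stage 1: F_1 = 10^(4.17/10) = 2.612, G_1 = 10^(11.0/10) = 12.59
  Stage 2: F_2 = 10^(4.28/10) = 2.679, G_2 = 10^(−4.28/10) = 0.3733
  Stage 3: F_3 = 10^(0.659/10) = 1.164, G_3 = 10^(−0.659/10) = 0.8592
  Stage 4: F_4 = 10^(4.94/10) = 3.119, G_4 = 10^(−3.24/10) = 0.4742
Friis cascade:
  F = 2.612 + (2.679 − 1)/12.59 + (1.164 − 1)/4.699 + (3.119 − 1)/4.037 = 3.305
NF = 10 log₁₀(3.305) = 5.19 dB

5.19 dB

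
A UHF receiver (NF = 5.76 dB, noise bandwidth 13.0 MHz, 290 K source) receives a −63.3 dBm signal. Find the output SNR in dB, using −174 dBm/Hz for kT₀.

Noise floor: N = −174 + 10 log₁₀(B) + NF
10 log₁₀(1.30×10⁷) = 71.14 dB
N = −174 + 71.14 + 5.76 = −97.10 dBm
SNR = P_sig − N = −63.3 − (−97.10) = 33.80 dB → 33.8 dB

33.8 dB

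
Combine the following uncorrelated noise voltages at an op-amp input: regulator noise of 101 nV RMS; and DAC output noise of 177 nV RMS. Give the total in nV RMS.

204 nV

Uncorrelated sources add in power (mean-square): V_tot = √(ΣV_i²)
V_tot = √[(1.01×10⁻⁷)² + (1.77×10⁻⁷)²] = 2.04×10⁻⁷ V = 204 nV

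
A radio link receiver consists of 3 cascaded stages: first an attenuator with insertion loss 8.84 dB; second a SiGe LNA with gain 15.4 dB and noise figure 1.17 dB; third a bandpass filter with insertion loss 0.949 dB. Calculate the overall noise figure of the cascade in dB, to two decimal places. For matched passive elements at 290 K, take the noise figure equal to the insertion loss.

Convert to linear (a loss of L dB is a gain of −L dB): F_i = 10^(NF_i/10), G_i = 10^(G_i,dB/10)
  Stage 1: F_1 = 10^(8.84/10) = 7.656, G_1 = 10^(−8.84/10) = 0.1306
  Stage 2: F_2 = 10^(1.17/10) = 1.309, G_2 = 10^(15.4/10) = 34.67
  Stage 3: F_3 = 10^(0.949/10) = 1.244, G_3 = 10^(−0.949/10) = 0.8037
Friis cascade:
  F = 7.656 + (1.309 − 1)/0.1306 + (1.244 − 1)/4.529 = 10.08
NF = 10 log₁₀(10.08) = 10.03 dB

10.03 dB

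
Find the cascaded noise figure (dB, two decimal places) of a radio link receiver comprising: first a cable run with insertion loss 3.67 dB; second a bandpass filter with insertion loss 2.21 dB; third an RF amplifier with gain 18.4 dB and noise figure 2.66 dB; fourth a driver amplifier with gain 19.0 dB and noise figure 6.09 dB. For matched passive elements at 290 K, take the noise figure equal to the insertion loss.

Convert to linear (a loss of L dB is a gain of −L dB): F_i = 10^(NF_i/10), G_i = 10^(G_i,dB/10)
  Stage 1: F_1 = 10^(3.67/10) = 2.328, G_1 = 10^(−3.67/10) = 0.4295
  Stage 2: F_2 = 10^(2.21/10) = 1.663, G_2 = 10^(−2.21/10) = 0.6012
  Stage 3: F_3 = 10^(2.66/10) = 1.845, G_3 = 10^(18.4/10) = 69.18
  Stage 4: F_4 = 10^(6.09/10) = 4.064, G_4 = 10^(19.0/10) = 79.43
Friis cascade:
  F = 2.328 + (1.663 − 1)/0.4295 + (1.845 − 1)/0.2582 + (4.064 − 1)/17.86 = 7.316
NF = 10 log₁₀(7.316) = 8.64 dB

8.64 dB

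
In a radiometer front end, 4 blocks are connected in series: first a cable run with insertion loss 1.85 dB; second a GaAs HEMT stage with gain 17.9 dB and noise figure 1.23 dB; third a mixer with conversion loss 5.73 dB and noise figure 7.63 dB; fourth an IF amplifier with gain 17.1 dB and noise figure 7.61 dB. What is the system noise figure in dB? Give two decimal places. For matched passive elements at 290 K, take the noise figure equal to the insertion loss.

4.14 dB

Convert to linear (a loss of L dB is a gain of −L dB): F_i = 10^(NF_i/10), G_i = 10^(G_i,dB/10)
  Stage 1: F_1 = 10^(1.85/10) = 1.531, G_1 = 10^(−1.85/10) = 0.6531
  Stage 2: F_2 = 10^(1.23/10) = 1.327, G_2 = 10^(17.9/10) = 61.66
  Stage 3: F_3 = 10^(7.63/10) = 5.794, G_3 = 10^(−5.73/10) = 0.2673
  Stage 4: F_4 = 10^(7.61/10) = 5.768, G_4 = 10^(17.1/10) = 51.29
Friis cascade:
  F = 1.531 + (1.327 − 1)/0.6531 + (5.794 − 1)/40.27 + (5.768 − 1)/10.76 = 2.594
NF = 10 log₁₀(2.594) = 4.14 dB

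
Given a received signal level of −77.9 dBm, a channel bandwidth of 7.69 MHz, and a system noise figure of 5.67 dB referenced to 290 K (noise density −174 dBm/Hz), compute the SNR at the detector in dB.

21.6 dB

Noise floor: N = −174 + 10 log₁₀(B) + NF
10 log₁₀(7.69×10⁶) = 68.86 dB
N = −174 + 68.86 + 5.67 = −99.47 dBm
SNR = P_sig − N = −77.9 − (−99.47) = 21.57 dB → 21.6 dB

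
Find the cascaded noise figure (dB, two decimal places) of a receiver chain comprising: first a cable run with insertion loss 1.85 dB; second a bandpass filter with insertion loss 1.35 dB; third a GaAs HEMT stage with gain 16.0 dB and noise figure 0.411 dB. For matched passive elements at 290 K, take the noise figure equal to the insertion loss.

Convert to linear (a loss of L dB is a gain of −L dB): F_i = 10^(NF_i/10), G_i = 10^(G_i,dB/10)
  Stage 1: F_1 = 10^(1.85/10) = 1.531, G_1 = 10^(−1.85/10) = 0.6531
  Stage 2: F_2 = 10^(1.35/10) = 1.365, G_2 = 10^(−1.35/10) = 0.7328
  Stage 3: F_3 = 10^(0.411/10) = 1.099, G_3 = 10^(16.0/10) = 39.81
Friis cascade:
  F = 1.531 + (1.365 − 1)/0.6531 + (1.099 − 1)/0.4786 = 2.297
NF = 10 log₁₀(2.297) = 3.61 dB

3.61 dB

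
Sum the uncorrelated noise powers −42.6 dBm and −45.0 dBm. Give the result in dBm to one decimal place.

−40.6 dBm

Convert to linear, add, convert back:
P₁ = 5.50×10⁻⁸ W, P₂ = 3.16×10⁻⁸ W
P_tot = 8.66×10⁻⁸ W → 10 log₁₀(P_tot / 10⁻³) = −40.6 dBm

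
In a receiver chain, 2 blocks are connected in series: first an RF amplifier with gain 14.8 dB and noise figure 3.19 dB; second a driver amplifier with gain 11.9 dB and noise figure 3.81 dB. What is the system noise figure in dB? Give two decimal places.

Convert to linear (a loss of L dB is a gain of −L dB): F_i = 10^(NF_i/10), G_i = 10^(G_i,dB/10)
  Stage 1: F_1 = 10^(3.19/10) = 2.084, G_1 = 10^(14.8/10) = 30.20
  Stage 2: F_2 = 10^(3.81/10) = 2.404, G_2 = 10^(11.9/10) = 15.49
Friis cascade:
  F = 2.084 + (2.404 − 1)/30.20 = 2.131
NF = 10 log₁₀(2.131) = 3.29 dB

3.29 dB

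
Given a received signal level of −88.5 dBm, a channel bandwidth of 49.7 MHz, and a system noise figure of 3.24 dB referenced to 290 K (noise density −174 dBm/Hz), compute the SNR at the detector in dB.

5.3 dB

Noise floor: N = −174 + 10 log₁₀(B) + NF
10 log₁₀(4.97×10⁷) = 76.96 dB
N = −174 + 76.96 + 3.24 = −93.80 dBm
SNR = P_sig − N = −88.5 − (−93.80) = 5.30 dB → 5.3 dB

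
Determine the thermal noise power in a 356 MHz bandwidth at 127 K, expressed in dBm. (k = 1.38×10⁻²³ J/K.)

P_n = kTB = 1.38×10⁻²³ × 127 × 3.56×10⁸ = 6.24×10⁻¹³ W
In dBm: 10 log₁₀(6.24×10⁻¹³ / 10⁻³) = −92.0 dBm

−92.0 dBm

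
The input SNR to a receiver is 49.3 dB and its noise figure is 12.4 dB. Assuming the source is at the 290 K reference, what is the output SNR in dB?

By definition F = SNR_in/SNR_out, so in dB: SNR_out = SNR_in − NF
SNR_out = 49.3 − 12.4 = 36.9 dB

36.9 dB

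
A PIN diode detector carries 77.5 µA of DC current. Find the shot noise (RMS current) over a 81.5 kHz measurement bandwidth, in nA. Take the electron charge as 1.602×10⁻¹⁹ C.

1.42 nA

I_n = √(2qI·B)
2qI·B = 2 × 1.602×10⁻¹⁹ × 7.75×10⁻⁵ × 8.15×10⁴ = 2.02×10⁻¹⁸ A²
I_n = √(2.02×10⁻¹⁸) = 1.42×10⁻⁹ A = 1.42 nA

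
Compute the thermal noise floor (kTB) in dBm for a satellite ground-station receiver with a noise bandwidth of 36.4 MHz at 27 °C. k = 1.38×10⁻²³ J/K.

T = 27 °C + 273.15 = 300.15 K
P_n = kTB = 1.38×10⁻²³ × 300.15 × 3.64×10⁷ = 1.51×10⁻¹³ W
In dBm: 10 log₁₀(1.51×10⁻¹³ / 10⁻³) = −98.2 dBm

−98.2 dBm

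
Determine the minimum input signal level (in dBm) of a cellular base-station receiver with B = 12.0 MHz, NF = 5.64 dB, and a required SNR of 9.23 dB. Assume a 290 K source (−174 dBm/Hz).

−88.3 dBm

Sensitivity = −174 + 10 log₁₀(B) + NF + SNR_min
= −174 + 70.79 + 5.64 + 9.23
= −88.34 dBm → −88.3 dBm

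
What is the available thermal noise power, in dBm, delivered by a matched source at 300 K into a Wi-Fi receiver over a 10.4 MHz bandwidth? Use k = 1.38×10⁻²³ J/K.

−103.7 dBm

P_n = kTB = 1.38×10⁻²³ × 300 × 1.04×10⁷ = 4.31×10⁻¹⁴ W
In dBm: 10 log₁₀(4.31×10⁻¹⁴ / 10⁻³) = −103.7 dBm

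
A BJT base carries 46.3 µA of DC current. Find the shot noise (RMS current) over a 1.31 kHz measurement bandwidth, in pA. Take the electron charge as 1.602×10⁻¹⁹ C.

139 pA

I_n = √(2qI·B)
2qI·B = 2 × 1.602×10⁻¹⁹ × 4.63×10⁻⁵ × 1.31×10³ = 1.94×10⁻²⁰ A²
I_n = √(1.94×10⁻²⁰) = 1.39×10⁻¹⁰ A = 139 pA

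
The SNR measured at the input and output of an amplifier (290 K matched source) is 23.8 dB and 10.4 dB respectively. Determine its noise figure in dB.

13.4 dB

NF (dB) = SNR_in(dB) − SNR_out(dB) when the source is at T₀
NF = 23.8 − 10.4 = 13.4 dB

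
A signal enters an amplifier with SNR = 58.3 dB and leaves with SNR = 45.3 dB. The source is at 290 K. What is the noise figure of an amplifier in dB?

NF (dB) = SNR_in(dB) − SNR_out(dB) when the source is at T₀
NF = 58.3 − 45.3 = 13.0 dB

13.0 dB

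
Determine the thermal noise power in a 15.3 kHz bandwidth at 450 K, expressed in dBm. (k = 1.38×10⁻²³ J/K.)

P_n = kTB = 1.38×10⁻²³ × 450 × 1.53×10⁴ = 9.50×10⁻¹⁷ W
In dBm: 10 log₁₀(9.50×10⁻¹⁷ / 10⁻³) = −130.2 dBm

−130.2 dBm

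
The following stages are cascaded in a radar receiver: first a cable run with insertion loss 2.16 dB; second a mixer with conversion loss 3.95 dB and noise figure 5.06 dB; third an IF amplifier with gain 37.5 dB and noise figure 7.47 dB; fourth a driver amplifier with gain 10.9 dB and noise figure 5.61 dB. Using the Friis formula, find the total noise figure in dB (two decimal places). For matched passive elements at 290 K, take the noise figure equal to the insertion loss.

Convert to linear (a loss of L dB is a gain of −L dB): F_i = 10^(NF_i/10), G_i = 10^(G_i,dB/10)
  Stage 1: F_1 = 10^(2.16/10) = 1.644, G_1 = 10^(−2.16/10) = 0.6081
  Stage 2: F_2 = 10^(5.06/10) = 3.206, G_2 = 10^(−3.95/10) = 0.4027
  Stage 3: F_3 = 10^(7.47/10) = 5.585, G_3 = 10^(37.5/10) = 5623
  Stage 4: F_4 = 10^(5.61/10) = 3.639, G_4 = 10^(10.9/10) = 12.30
Friis cascade:
  F = 1.644 + (3.206 − 1)/0.6081 + (5.585 − 1)/0.2449 + (3.639 − 1)/1377 = 23.99
NF = 10 log₁₀(23.99) = 13.80 dB

13.80 dB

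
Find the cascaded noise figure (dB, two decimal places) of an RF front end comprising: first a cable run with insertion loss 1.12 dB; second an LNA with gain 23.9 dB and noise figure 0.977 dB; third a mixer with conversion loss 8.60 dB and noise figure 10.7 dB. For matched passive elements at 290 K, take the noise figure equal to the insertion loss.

2.25 dB

Convert to linear (a loss of L dB is a gain of −L dB): F_i = 10^(NF_i/10), G_i = 10^(G_i,dB/10)
  Stage 1: F_1 = 10^(1.12/10) = 1.294, G_1 = 10^(−1.12/10) = 0.7727
  Stage 2: F_2 = 10^(0.977/10) = 1.252, G_2 = 10^(23.9/10) = 245.5
  Stage 3: F_3 = 10^(10.7/10) = 11.75, G_3 = 10^(−8.60/10) = 0.1380
Friis cascade:
  F = 1.294 + (1.252 − 1)/0.7727 + (11.75 − 1)/189.7 = 1.677
NF = 10 log₁₀(1.677) = 2.25 dB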